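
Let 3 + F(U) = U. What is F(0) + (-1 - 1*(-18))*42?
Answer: 711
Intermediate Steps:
F(U) = -3 + U
F(0) + (-1 - 1*(-18))*42 = (-3 + 0) + (-1 - 1*(-18))*42 = -3 + (-1 + 18)*42 = -3 + 17*42 = -3 + 714 = 711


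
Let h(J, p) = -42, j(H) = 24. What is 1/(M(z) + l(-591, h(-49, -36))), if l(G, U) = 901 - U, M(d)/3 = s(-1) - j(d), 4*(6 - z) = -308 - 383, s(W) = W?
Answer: 1/868 ≈ 0.0011521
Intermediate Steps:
z = 715/4 (z = 6 - (-308 - 383)/4 = 6 - ¼*(-691) = 6 + 691/4 = 715/4 ≈ 178.75)
M(d) = -75 (M(d) = 3*(-1 - 1*24) = 3*(-1 - 24) = 3*(-25) = -75)
1/(M(z) + l(-591, h(-49, -36))) = 1/(-75 + (901 - 1*(-42))) = 1/(-75 + (901 + 42)) = 1/(-75 + 943) = 1/868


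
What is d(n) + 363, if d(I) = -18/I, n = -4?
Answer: 735/2 ≈ 367.50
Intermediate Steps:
d(n) + 363 = -18/(-4) + 363 = -18*(-¼) + 363 = 9/2 + 363 = 735/2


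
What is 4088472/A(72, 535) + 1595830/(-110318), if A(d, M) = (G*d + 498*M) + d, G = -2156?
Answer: 22788670833/1022923655 ≈ 22.278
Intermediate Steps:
A(d, M) = -2155*d + 498*M (A(d, M) = (-2156*d + 498*M) + d = -2155*d + 498*M)
4088472/A(72, 535) + 1595830/(-110318) = 4088472/(-2155*72 + 498*535) + 1595830/(-110318) = 4088472/(-155160 + 266430) + 1595830*(-1/110318) = 4088472/111270 - 797915/55159 = 4088472*(1/111270) - 797915/55159 = 681412/18545 - 797915/55159 = 22788670833/1022923655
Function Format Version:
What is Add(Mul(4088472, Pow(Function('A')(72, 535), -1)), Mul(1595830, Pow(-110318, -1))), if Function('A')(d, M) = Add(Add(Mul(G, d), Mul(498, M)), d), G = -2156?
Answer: Rational(22788670833, 1022923655) ≈ 22.278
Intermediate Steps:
Function('A')(d, M) = Add(Mul(-2155, d), Mul(498, M)) (Function('A')(d, M) = Add(Add(Mul(-2156, d), Mul(498, M)), d) = Add(Mul(-2155, d), Mul(498, M)))
Add(Mul(4088472, Pow(Function('A')(72, 535), -1)), Mul(1595830, Pow(-110318, -1))) = Add(Mul(4088472, Pow(Add(Mul(-2155, 72), Mul(498, 535)), -1)), Mul(1595830, Pow(-110318, -1))) = Add(Mul(4088472, Pow(Add(-155160, 266430), -1)), Mul(1595830, Rational(-1, 110318))) = Add(Mul(4088472, Pow(111270, -1)), Rational(-797915, 55159)) = Add(Mul(4088472, Rational(1, 111270)), Rational(-797915, 55159)) = Add(Rational(681412, 18545), Rational(-797915, 55159)) = Rational(22788670833, 1022923655)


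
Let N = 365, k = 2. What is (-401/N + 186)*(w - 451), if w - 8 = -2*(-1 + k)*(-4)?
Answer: -5871543/73 ≈ -80432.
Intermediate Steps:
w = 16 (w = 8 - 2*(-1 + 2)*(-4) = 8 - 2*1*(-4) = 8 - 2*(-4) = 8 + 8 = 16)
(-401/N + 186)*(w - 451) = (-401/365 + 186)*(16 - 451) = (-401*1/365 + 186)*(-435) = (-401/365 + 186)*(-435) = (67489/365)*(-435) = -5871543/73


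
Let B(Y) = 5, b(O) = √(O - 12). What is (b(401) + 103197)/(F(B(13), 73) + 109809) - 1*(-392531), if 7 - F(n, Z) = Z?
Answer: 14359210910/36581 + √389/109743 ≈ 3.9253e+5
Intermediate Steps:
b(O) = √(-12 + O)
F(n, Z) = 7 - Z
(b(401) + 103197)/(F(B(13), 73) + 109809) - 1*(-392531) = (√(-12 + 401) + 103197)/((7 - 1*73) + 109809) - 1*(-392531) = (√389 + 103197)/((7 - 73) + 109809) + 392531 = (103197 + √389)/(-66 + 109809) + 392531 = (103197 + √389)/109743 + 392531 = (103197 + √389)*(1/109743) + 392531 = (34399/36581 + √389/109743) + 392531 = 14359210910/36581 + √389/109743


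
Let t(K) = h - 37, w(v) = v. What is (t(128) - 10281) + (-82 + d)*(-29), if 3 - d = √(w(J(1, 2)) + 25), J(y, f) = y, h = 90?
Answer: -7937 + 29*√26 ≈ -7789.1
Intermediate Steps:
t(K) = 53 (t(K) = 90 - 37 = 53)
d = 3 - √26 (d = 3 - √(1 + 25) = 3 - √26 ≈ -2.0990)
(t(128) - 10281) + (-82 + d)*(-29) = (53 - 10281) + (-82 + (3 - √26))*(-29) = -10228 + (-79 - √26)*(-29) = -10228 + (2291 + 29*√26) = -7937 + 29*√26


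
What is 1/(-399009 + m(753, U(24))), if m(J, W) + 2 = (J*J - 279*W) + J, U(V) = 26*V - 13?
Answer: -1/1718 ≈ -0.00058207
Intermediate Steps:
U(V) = -13 + 26*V
m(J, W) = -2 + J + J**2 - 279*W (m(J, W) = -2 + ((J*J - 279*W) + J) = -2 + ((J**2 - 279*W) + J) = -2 + (J + J**2 - 279*W) = -2 + J + J**2 - 279*W)
1/(-399009 + m(753, U(24))) = 1/(-399009 + (-2 + 753 + 753**2 - 279*(-13 + 26*24))) = 1/(-399009 + (-2 + 753 + 567009 - 279*(-13 + 624))) = 1/(-399009 + (-2 + 753 + 567009 - 279*611)) = 1/(-399009 + (-2 + 753 + 567009 - 170469)) = 1/(-399009 + 397291) = 1/(-1718) = -1/1718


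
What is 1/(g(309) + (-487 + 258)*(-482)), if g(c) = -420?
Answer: 1/109958 ≈ 9.0944e-6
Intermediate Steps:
1/(g(309) + (-487 + 258)*(-482)) = 1/(-420 + (-487 + 258)*(-482)) = 1/(-420 - 229*(-482)) = 1/(-420 + 110378) = 1/109958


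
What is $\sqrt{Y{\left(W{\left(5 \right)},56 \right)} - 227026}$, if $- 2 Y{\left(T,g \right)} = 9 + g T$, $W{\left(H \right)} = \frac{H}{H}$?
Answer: $\frac{i \sqrt{908234}}{2} \approx 476.51 i$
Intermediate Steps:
$W{\left(H \right)} = 1$
$Y{\left(T,g \right)} = - \frac{9}{2} - \frac{T g}{2}$ ($Y{\left(T,g \right)} = - \frac{9 + g T}{2} = - \frac{9 + T g}{2} = - \frac{9}{2} - \frac{T g}{2}$)
$\sqrt{Y{\left(W{\left(5 \right)},56 \right)} - 227026} = \sqrt{\left(- \frac{9}{2} - \frac{1}{2} \cdot 56\right) - 227026} = \sqrt{\left(- \frac{9}{2} - 28\right) - 227026} = \sqrt{- \frac{65}{2} - 227026} = \sqrt{- \frac{454117}{2}} = \frac{i \sqrt{908234}}{2}$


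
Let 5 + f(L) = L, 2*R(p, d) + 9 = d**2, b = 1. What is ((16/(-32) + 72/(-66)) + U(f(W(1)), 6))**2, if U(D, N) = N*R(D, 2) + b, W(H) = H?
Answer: 117649/484 ≈ 243.08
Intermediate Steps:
R(p, d) = -9/2 + d**2/2
f(L) = -5 + L
U(D, N) = 1 - 5*N/2 (U(D, N) = N*(-9/2 + (1/2)*2**2) + 1 = N*(-9/2 + (1/2)*4) + 1 = N*(-9/2 + 2) + 1 = N*(-5/2) + 1 = -5*N/2 + 1 = 1 - 5*N/2)
((16/(-32) + 72/(-66)) + U(f(W(1)), 6))**2 = ((16/(-32) + 72/(-66)) + (1 - 5/2*6))**2 = ((16*(-1/32) + 72*(-1/66)) + (1 - 15))**2 = ((-1/2 - 12/11) - 14)**2 = (-35/22 - 14)**2 = (-343/22)**2 = 117649/484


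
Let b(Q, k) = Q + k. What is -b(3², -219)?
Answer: 210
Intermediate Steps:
-b(3², -219) = -(3² - 219) = -(9 - 219) = -1*(-210) = 210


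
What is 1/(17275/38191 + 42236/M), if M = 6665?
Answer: 254543015/1728172951 ≈ 0.14729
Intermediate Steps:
1/(17275/38191 + 42236/M) = 1/(17275/38191 + 42236/6665) = 1/(1728172951/254543015) = 254543015/1728172951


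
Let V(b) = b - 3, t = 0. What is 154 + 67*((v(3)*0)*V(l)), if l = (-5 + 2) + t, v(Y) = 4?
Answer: 154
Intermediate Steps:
l = -3 (l = (-5 + 2) + 0 = -3 + 0 = -3)
V(b) = -3 + b
154 + 67*((v(3)*0)*V(l)) = 154 + 67*((4*0)*(-3 - 3)) = 154 + 67*(0*(-6)) = 154 + 67*0 = 154 + 0 = 154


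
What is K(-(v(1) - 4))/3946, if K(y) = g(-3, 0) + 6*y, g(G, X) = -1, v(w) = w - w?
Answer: 23/3946 ≈ 0.0058287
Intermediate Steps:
v(w) = 0
K(y) = -1 + 6*y
K(-(v(1) - 4))/3946 = (-1 + 6*(-(0 - 4)))/3946 = (-1 + 6*(-1*(-4)))*(1/3946) = (-1 + 6*4)*(1/3946) = (-1 + 24)*(1/3946) = 23*(1/3946) = 23/3946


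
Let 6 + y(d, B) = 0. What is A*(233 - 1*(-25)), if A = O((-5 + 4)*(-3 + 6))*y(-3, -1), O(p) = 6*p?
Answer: 27864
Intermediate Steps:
y(d, B) = -6 (y(d, B) = -6 + 0 = -6)
A = 108 (A = (6*((-5 + 4)*(-3 + 6)))*(-6) = (6*(-1*3))*(-6) = (6*(-3))*(-6) = -18*(-6) = 108)
A*(233 - 1*(-25)) = 108*(233 - 1*(-25)) = 108*(233 + 25) = 108*258 = 27864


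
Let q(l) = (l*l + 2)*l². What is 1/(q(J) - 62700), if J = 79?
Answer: 1/38899863 ≈ 2.5707e-8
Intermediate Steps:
q(l) = l²*(2 + l²) (q(l) = (l² + 2)*l² = (2 + l²)*l² = l²*(2 + l²))
1/(q(J) - 62700) = 1/(79²*(2 + 79²) - 62700) = 1/(6241*(2 + 6241) - 62700) = 1/(6241*6243 - 62700) = 1/(38962563 - 62700) = 1/38899863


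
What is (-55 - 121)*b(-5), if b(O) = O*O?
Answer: -4400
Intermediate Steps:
b(O) = O²
(-55 - 121)*b(-5) = (-55 - 121)*(-5)² = -176*25 = -4400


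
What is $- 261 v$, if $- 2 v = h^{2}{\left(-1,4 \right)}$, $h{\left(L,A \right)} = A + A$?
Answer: $8352$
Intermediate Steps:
$h{\left(L,A \right)} = 2 A$
$v = -32$ ($v = - \frac{\left(2 \cdot 4\right)^{2}}{2} = - \frac{8^{2}}{2} = \left(- \frac{1}{2}\right) 64 = -32$)
$- 261 v = \left(-261\right) \left(-32\right) = 8352$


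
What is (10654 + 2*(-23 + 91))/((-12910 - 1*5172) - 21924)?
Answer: -65/241 ≈ -0.26971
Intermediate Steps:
(10654 + 2*(-23 + 91))/((-12910 - 1*5172) - 21924) = (10654 + 2*68)/((-12910 - 5172) - 21924) = (10654 + 136)/(-18082 - 21924) = 10790/(-40006) = 10790*(-1/40006) = -65/241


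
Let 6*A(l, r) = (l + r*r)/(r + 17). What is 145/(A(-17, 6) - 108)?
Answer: -4002/2977 ≈ -1.3443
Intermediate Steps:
A(l, r) = (l + r**2)/(6*(17 + r)) (A(l, r) = ((l + r*r)/(r + 17))/6 = ((l + r**2)/(17 + r))/6 = (l + r**2)/(6*(17 + r)))
145/(A(-17, 6) - 108) = 145/((-17 + 6**2)/(6*(17 + 6)) - 108) = 145/((1/6)*(-17 + 36)/23 - 108) = 145/((1/6)*(1/23)*19 - 108) = 145/(19/138 - 108) = 145/(-14885/138) = 145*(-138/14885) = -4002/2977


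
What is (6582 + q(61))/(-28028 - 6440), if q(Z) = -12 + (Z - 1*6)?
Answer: -6625/34468 ≈ -0.19221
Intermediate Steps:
q(Z) = -18 + Z (q(Z) = -12 + (Z - 6) = -12 + (-6 + Z) = -18 + Z)
(6582 + q(61))/(-28028 - 6440) = (6582 + (-18 + 61))/(-28028 - 6440) = (6582 + 43)/(-34468) = 6625*(-1/34468) = -6625/34468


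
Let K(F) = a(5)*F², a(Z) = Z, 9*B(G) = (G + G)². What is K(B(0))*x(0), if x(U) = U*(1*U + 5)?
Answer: 0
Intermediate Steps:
B(G) = 4*G²/9 (B(G) = (G + G)²/9 = (2*G)²/9 = (4*G²)/9 = 4*G²/9)
K(F) = 5*F²
x(U) = U*(5 + U) (x(U) = U*(U + 5) = U*(5 + U))
K(B(0))*x(0) = (5*((4/9)*0²)²)*(0*(5 + 0)) = (5*((4/9)*0)²)*(0*5) = (5*0²)*0 = (5*0)*0 = 0*0 = 0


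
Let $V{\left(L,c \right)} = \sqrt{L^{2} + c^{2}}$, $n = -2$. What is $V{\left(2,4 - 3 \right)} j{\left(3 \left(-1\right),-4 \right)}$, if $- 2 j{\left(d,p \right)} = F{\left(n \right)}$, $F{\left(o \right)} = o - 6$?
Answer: $4 \sqrt{5} \approx 8.9443$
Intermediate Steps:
$F{\left(o \right)} = -6 + o$ ($F{\left(o \right)} = o - 6 = -6 + o$)
$j{\left(d,p \right)} = 4$ ($j{\left(d,p \right)} = - \frac{-6 - 2}{2} = \left(- \frac{1}{2}\right) \left(-8\right) = 4$)
$V{\left(2,4 - 3 \right)} j{\left(3 \left(-1\right),-4 \right)} = \sqrt{2^{2} + \left(4 - 3\right)^{2}} \cdot 4 = \sqrt{4 + 1^{2}} \cdot 4 = \sqrt{4 + 1} \cdot 4 = \sqrt{5} \cdot 4 = 4 \sqrt{5}$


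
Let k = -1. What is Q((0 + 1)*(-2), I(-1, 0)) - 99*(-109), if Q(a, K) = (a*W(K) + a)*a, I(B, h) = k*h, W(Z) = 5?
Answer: 10815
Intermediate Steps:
I(B, h) = -h
Q(a, K) = 6*a**2 (Q(a, K) = (a*5 + a)*a = (5*a + a)*a = (6*a)*a = 6*a**2)
Q((0 + 1)*(-2), I(-1, 0)) - 99*(-109) = 6*((0 + 1)*(-2))**2 - 99*(-109) = 6*(1*(-2))**2 + 10791 = 6*(-2)**2 + 10791 = 6*4 + 10791 = 24 + 10791 = 10815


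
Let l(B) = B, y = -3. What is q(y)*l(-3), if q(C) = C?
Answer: 9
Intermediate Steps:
q(y)*l(-3) = -3*(-3) = 9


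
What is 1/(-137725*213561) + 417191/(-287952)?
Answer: -584319477245687/403306787797200 ≈ -1.4488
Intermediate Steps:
1/(-137725*213561) + 417191/(-287952) = -1/137725*1/213561 + 417191*(-1/287952) = -1/29412688725 - 417191/287952 = -584319477245687/403306787797200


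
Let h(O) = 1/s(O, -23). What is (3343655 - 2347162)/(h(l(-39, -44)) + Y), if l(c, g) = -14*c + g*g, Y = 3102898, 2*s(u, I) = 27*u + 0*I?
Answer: 33389490951/103968803287 ≈ 0.32115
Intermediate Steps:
s(u, I) = 27*u/2 (s(u, I) = (27*u + 0*I)/2 = (27*u + 0)/2 = (27*u)/2 = 27*u/2)
l(c, g) = g² - 14*c (l(c, g) = -14*c + g² = g² - 14*c)
h(O) = 2/(27*O) (h(O) = 1/(27*O/2) = 2/(27*O))
(3343655 - 2347162)/(h(l(-39, -44)) + Y) = (3343655 - 2347162)/(2/(27*((-44)² - 14*(-39))) + 3102898) = 996493/(2/(27*(1936 + 546)) + 3102898) = 996493/((2/27)/2482 + 3102898) = 996493/((2/27)*(1/2482) + 3102898) = 996493/(1/33507 + 3102898) = 996493/(103968803287/33507) = 996493*(33507/103968803287) = 33389490951/103968803287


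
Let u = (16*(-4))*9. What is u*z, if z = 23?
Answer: -13248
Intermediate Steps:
u = -576 (u = -64*9 = -576)
u*z = -576*23 = -13248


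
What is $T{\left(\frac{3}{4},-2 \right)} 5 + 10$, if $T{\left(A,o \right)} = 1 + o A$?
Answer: $\frac{15}{2} \approx 7.5$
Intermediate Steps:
$T{\left(A,o \right)} = 1 + A o$
$T{\left(\frac{3}{4},-2 \right)} 5 + 10 = \left(1 + \frac{3}{4} \left(-2\right)\right) 5 + 10 = \left(1 - \frac{3}{2}\right) 5 + 10 = \left(- \frac{1}{2}\right) 5 + 10 = - \frac{5}{2} + 10 = \frac{15}{2}$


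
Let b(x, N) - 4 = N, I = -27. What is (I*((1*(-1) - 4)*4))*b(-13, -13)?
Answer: -4860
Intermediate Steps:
b(x, N) = 4 + N
(I*((1*(-1) - 4)*4))*b(-13, -13) = (-27*(1*(-1) - 4)*4)*(4 - 13) = -27*(-1 - 4)*4*(-9) = -(-135)*4*(-9) = -27*(-20)*(-9) = 540*(-9) = -4860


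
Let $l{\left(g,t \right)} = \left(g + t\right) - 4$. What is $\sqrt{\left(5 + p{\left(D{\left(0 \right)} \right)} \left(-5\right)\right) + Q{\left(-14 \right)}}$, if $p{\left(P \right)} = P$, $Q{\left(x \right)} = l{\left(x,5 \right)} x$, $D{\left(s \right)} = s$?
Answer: $\sqrt{187} \approx 13.675$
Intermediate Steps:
$l{\left(g,t \right)} = -4 + g + t$
$Q{\left(x \right)} = x \left(1 + x\right)$ ($Q{\left(x \right)} = \left(-4 + x + 5\right) x = \left(1 + x\right) x = x \left(1 + x\right)$)
$\sqrt{\left(5 + p{\left(D{\left(0 \right)} \right)} \left(-5\right)\right) + Q{\left(-14 \right)}} = \sqrt{\left(5 + 0 \left(-5\right)\right) - 14 \left(1 - 14\right)} = \sqrt{\left(5 + 0\right) - -182} = \sqrt{5 + 182} = \sqrt{187}$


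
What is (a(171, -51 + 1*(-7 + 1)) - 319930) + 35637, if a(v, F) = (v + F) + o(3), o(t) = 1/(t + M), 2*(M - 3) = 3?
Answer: -4262683/15 ≈ -2.8418e+5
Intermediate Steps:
M = 9/2 (M = 3 + (1/2)*3 = 3 + 3/2 = 9/2 ≈ 4.5000)
o(t) = 1/(9/2 + t) (o(t) = 1/(t + 9/2) = 1/(9/2 + t))
a(v, F) = 2/15 + F + v (a(v, F) = (v + F) + 2/(9 + 2*3) = (F + v) + 2/(9 + 6) = (F + v) + 2/15 = 2/15 + F + v)
(a(171, -51 + 1*(-7 + 1)) - 319930) + 35637 = ((2/15 + (-51 + 1*(-7 + 1)) + 171) - 319930) + 35637 = ((2/15 + (-51 + 1*(-6)) + 171) - 319930) + 35637 = ((2/15 + (-51 - 6) + 171) - 319930) + 35637 = ((2/15 - 57 + 171) - 319930) + 35637 = (1712/15 - 319930) + 35637 = -4797238/15 + 35637 = -4262683/15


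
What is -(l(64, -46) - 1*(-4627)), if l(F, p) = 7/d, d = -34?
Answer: -157311/34 ≈ -4626.8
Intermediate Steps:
l(F, p) = -7/34 (l(F, p) = 7/(-34) = 7*(-1/34) = -7/34)
-(l(64, -46) - 1*(-4627)) = -(-7/34 - 1*(-4627)) = -(-7/34 + 4627) = -1*157311/34 = -157311/34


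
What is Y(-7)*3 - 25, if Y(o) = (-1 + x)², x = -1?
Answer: -13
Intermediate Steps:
Y(o) = 4 (Y(o) = (-1 - 1)² = (-2)² = 4)
Y(-7)*3 - 25 = 4*3 - 25 = 12 - 25 = -13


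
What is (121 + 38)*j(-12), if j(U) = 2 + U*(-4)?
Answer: 7950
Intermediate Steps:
j(U) = 2 - 4*U
(121 + 38)*j(-12) = (121 + 38)*(2 - 4*(-12)) = 159*(2 + 48) = 159*50 = 7950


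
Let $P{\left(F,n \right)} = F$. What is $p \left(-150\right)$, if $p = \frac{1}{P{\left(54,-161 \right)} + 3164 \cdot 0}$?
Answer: $- \frac{25}{9} \approx -2.7778$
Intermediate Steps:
$p = \frac{1}{54}$ ($p = \frac{1}{54 + 3164 \cdot 0} = \frac{1}{54 + 0} = \frac{1}{54} \approx 0.018519$)
$p \left(-150\right) = \frac{1}{54} \left(-150\right) = - \frac{25}{9}$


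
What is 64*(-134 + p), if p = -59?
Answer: -12352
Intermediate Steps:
64*(-134 + p) = 64*(-134 - 59) = 64*(-193) = -12352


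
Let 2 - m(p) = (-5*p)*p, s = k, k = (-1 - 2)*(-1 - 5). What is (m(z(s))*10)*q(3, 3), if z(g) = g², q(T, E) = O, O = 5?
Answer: 26244100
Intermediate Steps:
k = 18 (k = -3*(-6) = 18)
q(T, E) = 5
s = 18
m(p) = 2 + 5*p² (m(p) = 2 - (-5*p)*p = 2 - (-5)*p² = 2 + 5*p²)
(m(z(s))*10)*q(3, 3) = ((2 + 5*(18²)²)*10)*5 = ((2 + 5*324²)*10)*5 = ((2 + 5*104976)*10)*5 = ((2 + 524880)*10)*5 = (524882*10)*5 = 5248820*5 = 26244100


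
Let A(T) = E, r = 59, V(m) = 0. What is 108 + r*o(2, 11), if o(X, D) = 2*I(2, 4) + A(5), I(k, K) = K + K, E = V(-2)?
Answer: 1052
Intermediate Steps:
E = 0
I(k, K) = 2*K
A(T) = 0
o(X, D) = 16 (o(X, D) = 2*(2*4) + 0 = 2*8 + 0 = 16 + 0 = 16)
108 + r*o(2, 11) = 108 + 59*16 = 108 + 944 = 1052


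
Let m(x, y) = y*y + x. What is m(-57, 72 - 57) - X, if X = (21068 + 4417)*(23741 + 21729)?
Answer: -1158802782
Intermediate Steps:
X = 1158802950 (X = 25485*45470 = 1158802950)
m(x, y) = x + y² (m(x, y) = y² + x = x + y²)
m(-57, 72 - 57) - X = (-57 + (72 - 57)²) - 1*1158802950 = (-57 + 15²) - 1158802950 = (-57 + 225) - 1158802950 = 168 - 1158802950 = -1158802782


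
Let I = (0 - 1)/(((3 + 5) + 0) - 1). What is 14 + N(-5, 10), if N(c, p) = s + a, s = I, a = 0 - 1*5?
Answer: 62/7 ≈ 8.8571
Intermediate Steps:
a = -5 (a = 0 - 5 = -5)
I = -⅐ (I = -1/((8 + 0) - 1) = -1/(8 - 1) = -1/7 = -1*⅐ = -⅐ ≈ -0.14286)
s = -⅐ ≈ -0.14286
N(c, p) = -36/7 (N(c, p) = -⅐ - 5 = -36/7)
14 + N(-5, 10) = 14 - 36/7 = 62/7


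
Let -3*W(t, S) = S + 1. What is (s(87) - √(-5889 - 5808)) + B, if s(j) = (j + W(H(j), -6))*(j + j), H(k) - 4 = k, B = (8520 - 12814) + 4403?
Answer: 15537 - I*√11697 ≈ 15537.0 - 108.15*I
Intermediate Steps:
B = 109 (B = -4294 + 4403 = 109)
H(k) = 4 + k
W(t, S) = -⅓ - S/3 (W(t, S) = -(S + 1)/3 = -(1 + S)/3 = -⅓ - S/3)
s(j) = 2*j*(5/3 + j) (s(j) = (j + (-⅓ - ⅓*(-6)))*(j + j) = (j + (-⅓ + 2))*(2*j) = (j + 5/3)*(2*j) = (5/3 + j)*(2*j) = 2*j*(5/3 + j))
(s(87) - √(-5889 - 5808)) + B = ((⅔)*87*(5 + 3*87) - √(-5889 - 5808)) + 109 = ((⅔)*87*(5 + 261) - √(-11697)) + 109 = ((⅔)*87*266 - I*√11697) + 109 = (15428 - I*√11697) + 109 = 15537 - I*√11697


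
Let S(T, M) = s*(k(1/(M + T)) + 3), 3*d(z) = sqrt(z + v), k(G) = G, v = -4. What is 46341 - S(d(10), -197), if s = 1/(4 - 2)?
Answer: 5395076583/116425 + sqrt(6)/232850 ≈ 46340.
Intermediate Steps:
s = 1/2 ≈ 0.50000
d(z) = sqrt(-4 + z)/3 (d(z) = sqrt(z - 4)/3 = sqrt(-4 + z)/3)
S(T, M) = 3/2 + 1/(2*(M + T)) (S(T, M) = (1/(M + T) + 3)/2 = (3 + 1/(M + T))/2 = 3/2 + 1/(2*(M + T)))
46341 - S(d(10), -197) = 46341 - (3/2 + 1/(2*(-197 + sqrt(-4 + 10)/3))) = 46341 - (3/2 + 1/(2*(-197 + sqrt(6)/3))) = 46341 + (-3/2 - 1/(2*(-197 + sqrt(6)/3))) = 92679/2 - 1/(2*(-197 + sqrt(6)/3))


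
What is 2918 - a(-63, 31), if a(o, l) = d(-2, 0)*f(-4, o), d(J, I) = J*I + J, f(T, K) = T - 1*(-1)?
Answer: 2912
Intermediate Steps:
f(T, K) = 1 + T (f(T, K) = T + 1 = 1 + T)
d(J, I) = J + I*J (d(J, I) = I*J + J = J + I*J)
a(o, l) = 6 (a(o, l) = (-2*(1 + 0))*(1 - 4) = -2*1*(-3) = -2*(-3) = 6)
2918 - a(-63, 31) = 2918 - 1*6 = 2918 - 6 = 2912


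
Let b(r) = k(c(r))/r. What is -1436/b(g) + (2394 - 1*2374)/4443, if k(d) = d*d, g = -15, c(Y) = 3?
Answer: 10633600/4443 ≈ 2393.3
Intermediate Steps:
k(d) = d**2
b(r) = 9/r (b(r) = 3**2/r = 9/r)
-1436/b(g) + (2394 - 1*2374)/4443 = -1436/(9/(-15)) + (2394 - 1*2374)/4443 = -1436/(9*(-1/15)) + (2394 - 2374)*(1/4443) = -1436/(-3/5) + 20*(1/4443) = -1436*(-5/3) + 20/4443 = 7180/3 + 20/4443 = 10633600/4443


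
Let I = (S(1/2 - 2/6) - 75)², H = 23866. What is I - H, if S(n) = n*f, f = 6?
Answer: -18390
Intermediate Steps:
S(n) = 6*n (S(n) = n*6 = 6*n)
I = 5476 (I = (6*(1/2 - 2/6) - 75)² = (6*(1*(½) - 2*⅙) - 75)² = (6*(½ - ⅓) - 75)² = (6*(⅙) - 75)² = (1 - 75)² = (-74)² = 5476)
I - H = 5476 - 1*23866 = 5476 - 23866 = -18390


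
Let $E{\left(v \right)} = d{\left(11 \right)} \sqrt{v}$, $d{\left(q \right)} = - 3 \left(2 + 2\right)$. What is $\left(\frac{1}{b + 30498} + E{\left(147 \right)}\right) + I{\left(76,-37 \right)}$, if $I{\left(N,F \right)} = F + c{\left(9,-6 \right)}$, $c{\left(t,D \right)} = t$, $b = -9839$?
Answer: $- \frac{578451}{20659} - 84 \sqrt{3} \approx -173.49$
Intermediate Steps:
$d{\left(q \right)} = -12$ ($d{\left(q \right)} = \left(-3\right) 4 = -12$)
$E{\left(v \right)} = - 12 \sqrt{v}$
$I{\left(N,F \right)} = 9 + F$ ($I{\left(N,F \right)} = F + 9 = 9 + F$)
$\left(\frac{1}{b + 30498} + E{\left(147 \right)}\right) + I{\left(76,-37 \right)} = \left(\frac{1}{-9839 + 30498} - 12 \sqrt{147}\right) + \left(9 - 37\right) = \left(\frac{1}{20659} - 12 \cdot 7 \sqrt{3}\right) - 28 = \left(\frac{1}{20659} - 84 \sqrt{3}\right) - 28 = - \frac{578451}{20659} - 84 \sqrt{3}$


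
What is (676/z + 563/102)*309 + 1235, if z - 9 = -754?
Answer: 67382299/25330 ≈ 2660.2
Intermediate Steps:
z = -745 (z = 9 - 754 = -745)
(676/z + 563/102)*309 + 1235 = (676/(-745) + 563/102)*309 + 1235 = (676*(-1/745) + 563*(1/102))*309 + 1235 = (-676/745 + 563/102)*309 + 1235 = (350483/75990)*309 + 1235 = 36099749/25330 + 1235 = 67382299/25330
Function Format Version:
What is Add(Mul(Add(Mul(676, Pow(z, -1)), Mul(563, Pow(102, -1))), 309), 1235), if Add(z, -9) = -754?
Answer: Rational(67382299, 25330) ≈ 2660.2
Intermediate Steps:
z = -745 (z = Add(9, -754) = -745)
Add(Mul(Add(Mul(676, Pow(z, -1)), Mul(563, Pow(102, -1))), 309), 1235) = Add(Mul(Add(Mul(676, Pow(-745, -1)), Mul(563, Pow(102, -1))), 309), 1235) = Add(Mul(Add(Mul(676, Rational(-1, 745)), Mul(563, Rational(1, 102))), 309), 1235) = Add(Mul(Add(Rational(-676, 745), Rational(563, 102)), 309), 1235) = Add(Mul(Rational(350483, 75990), 309), 1235) = Add(Rational(36099749, 25330), 1235) = Rational(67382299, 25330)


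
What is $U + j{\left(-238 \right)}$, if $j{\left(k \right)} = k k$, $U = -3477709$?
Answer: $-3421065$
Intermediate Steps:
$j{\left(k \right)} = k^{2}$
$U + j{\left(-238 \right)} = -3477709 + \left(-238\right)^{2} = -3477709 + 56644 = -3421065$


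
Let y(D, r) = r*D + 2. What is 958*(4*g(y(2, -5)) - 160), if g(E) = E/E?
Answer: -149448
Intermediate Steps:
y(D, r) = 2 + D*r (y(D, r) = D*r + 2 = 2 + D*r)
g(E) = 1
958*(4*g(y(2, -5)) - 160) = 958*(4*1 - 160) = 958*(4 - 160) = 958*(-156) = -149448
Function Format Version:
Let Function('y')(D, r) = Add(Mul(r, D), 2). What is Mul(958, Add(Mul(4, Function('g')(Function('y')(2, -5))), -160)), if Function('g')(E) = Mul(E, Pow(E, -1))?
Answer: -149448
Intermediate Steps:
Function('y')(D, r) = Add(2, Mul(D, r)) (Function('y')(D, r) = Add(Mul(D, r), 2) = Add(2, Mul(D, r)))
Function('g')(E) = 1
Mul(958, Add(Mul(4, Function('g')(Function('y')(2, -5))), -160)) = Mul(958, Add(Mul(4, 1), -160)) = Mul(958, Add(4, -160)) = Mul(958, -156) = -149448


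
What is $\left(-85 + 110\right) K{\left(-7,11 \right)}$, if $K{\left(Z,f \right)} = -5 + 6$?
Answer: $25$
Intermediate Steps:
$K{\left(Z,f \right)} = 1$
$\left(-85 + 110\right) K{\left(-7,11 \right)} = \left(-85 + 110\right) 1 = 25 \cdot 1 = 25$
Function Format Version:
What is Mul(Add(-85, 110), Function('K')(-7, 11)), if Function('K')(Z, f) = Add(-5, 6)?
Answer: 25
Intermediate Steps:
Function('K')(Z, f) = 1
Mul(Add(-85, 110), Function('K')(-7, 11)) = Mul(Add(-85, 110), 1) = Mul(25, 1) = 25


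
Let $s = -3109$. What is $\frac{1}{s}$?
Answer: $- \frac{1}{3109} \approx -0.00032165$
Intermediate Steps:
$\frac{1}{s} = \frac{1}{-3109} = - \frac{1}{3109}$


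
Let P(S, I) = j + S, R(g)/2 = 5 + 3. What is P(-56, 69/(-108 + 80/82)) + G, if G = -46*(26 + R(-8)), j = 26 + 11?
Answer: -1951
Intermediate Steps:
R(g) = 16 (R(g) = 2*(5 + 3) = 2*8 = 16)
j = 37
P(S, I) = 37 + S
G = -1932 (G = -46*(26 + 16) = -46*42 = -1932)
P(-56, 69/(-108 + 80/82)) + G = (37 - 56) - 1932 = -19 - 1932 = -1951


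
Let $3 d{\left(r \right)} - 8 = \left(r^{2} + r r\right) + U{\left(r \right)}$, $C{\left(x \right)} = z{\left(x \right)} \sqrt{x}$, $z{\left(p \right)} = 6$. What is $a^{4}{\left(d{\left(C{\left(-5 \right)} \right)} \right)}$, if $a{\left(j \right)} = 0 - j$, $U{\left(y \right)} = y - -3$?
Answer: $\frac{14703970921}{81} - \frac{339565832 i \sqrt{5}}{27} \approx 1.8153 \cdot 10^{8} - 2.8122 \cdot 10^{7} i$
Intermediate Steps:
$C{\left(x \right)} = 6 \sqrt{x}$
$U{\left(y \right)} = 3 + y$ ($U{\left(y \right)} = y + 3 = 3 + y$)
$d{\left(r \right)} = \frac{11}{3} + \frac{r}{3} + \frac{2 r^{2}}{3}$ ($d{\left(r \right)} = \frac{8}{3} + \frac{\left(r^{2} + r r\right) + \left(3 + r\right)}{3} = \frac{8}{3} + \frac{\left(r^{2} + r^{2}\right) + \left(3 + r\right)}{3} = \frac{8}{3} + \frac{2 r^{2} + \left(3 + r\right)}{3} = \frac{8}{3} + \frac{3 + r + 2 r^{2}}{3} = \frac{8}{3} + \left(1 + \frac{r}{3} + \frac{2 r^{2}}{3}\right) = \frac{11}{3} + \frac{r}{3} + \frac{2 r^{2}}{3}$)
$a{\left(j \right)} = - j$
$a^{4}{\left(d{\left(C{\left(-5 \right)} \right)} \right)} = \left(- (\frac{11}{3} + \frac{6 \sqrt{-5}}{3} + \frac{2 \left(6 \sqrt{-5}\right)^{2}}{3})\right)^{4} = \left(- (\frac{11}{3} + \frac{6 i \sqrt{5}}{3} + \frac{2 \left(6 i \sqrt{5}\right)^{2}}{3})\right)^{4} = \left(- (\frac{11}{3} + 2 i \sqrt{5} + \frac{2}{3} \left(-180\right))\right)^{4} = \left(- (\frac{11}{3} + 2 i \sqrt{5} - 120)\right)^{4} = \left(- (- \frac{349}{3} + 2 i \sqrt{5})\right)^{4} = \left(\frac{349}{3} - 2 i \sqrt{5}\right)^{4}$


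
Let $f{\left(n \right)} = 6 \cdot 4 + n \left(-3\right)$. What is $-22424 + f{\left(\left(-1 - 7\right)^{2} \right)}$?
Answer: $-22592$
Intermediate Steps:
$f{\left(n \right)} = 24 - 3 n$
$-22424 + f{\left(\left(-1 - 7\right)^{2} \right)} = -22424 + \left(24 - 3 \left(-1 - 7\right)^{2}\right) = -22424 + \left(24 - 3 \left(-8\right)^{2}\right) = -22424 + \left(24 - 192\right) = -22424 - 168 = -22592$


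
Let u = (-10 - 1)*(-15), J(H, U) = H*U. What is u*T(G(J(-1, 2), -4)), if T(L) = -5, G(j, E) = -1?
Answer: -825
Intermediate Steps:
u = 165 (u = -11*(-15) = 165)
u*T(G(J(-1, 2), -4)) = 165*(-5) = -825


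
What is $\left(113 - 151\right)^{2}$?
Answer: $1444$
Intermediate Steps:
$\left(113 - 151\right)^{2} = \left(-38\right)^{2} = 1444$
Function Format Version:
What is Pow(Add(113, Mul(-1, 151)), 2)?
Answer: 1444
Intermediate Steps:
Pow(Add(113, Mul(-1, 151)), 2) = Pow(Add(113, -151), 2) = Pow(-38, 2) = 1444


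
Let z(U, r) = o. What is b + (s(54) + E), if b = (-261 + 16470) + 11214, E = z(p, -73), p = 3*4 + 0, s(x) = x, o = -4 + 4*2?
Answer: 27481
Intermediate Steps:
o = 4 (o = -4 + 8 = 4)
p = 12 (p = 12 + 0 = 12)
z(U, r) = 4
E = 4
b = 27423 (b = 16209 + 11214 = 27423)
b + (s(54) + E) = 27423 + (54 + 4) = 27423 + 58 = 27481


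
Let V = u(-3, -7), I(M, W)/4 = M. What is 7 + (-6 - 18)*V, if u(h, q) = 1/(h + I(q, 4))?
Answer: 241/31 ≈ 7.7742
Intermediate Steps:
I(M, W) = 4*M
u(h, q) = 1/(h + 4*q)
V = -1/31 (V = 1/(-3 + 4*(-7)) = 1/(-3 - 28) = 1/(-31) = -1/31 ≈ -0.032258)
7 + (-6 - 18)*V = 7 + (-6 - 18)*(-1/31) = 7 - 24*(-1/31) = 7 + 24/31 = 241/31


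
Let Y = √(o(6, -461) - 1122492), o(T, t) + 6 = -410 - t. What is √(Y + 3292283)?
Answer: √(3292283 + I*√1122447) ≈ 1814.5 + 0.292*I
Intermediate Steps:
o(T, t) = -416 - t (o(T, t) = -6 + (-410 - t) = -416 - t)
Y = I*√1122447 (Y = √((-416 - 1*(-461)) - 1122492) = √((-416 + 461) - 1122492) = √(45 - 1122492) = √(-1122447) = I*√1122447 ≈ 1059.5*I)
√(Y + 3292283) = √(I*√1122447 + 3292283) = √(3292283 + I*√1122447)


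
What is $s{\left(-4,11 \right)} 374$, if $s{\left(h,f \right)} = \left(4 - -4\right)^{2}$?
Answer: $23936$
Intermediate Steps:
$s{\left(h,f \right)} = 64$ ($s{\left(h,f \right)} = \left(4 + 4\right)^{2} = 8^{2} = 64$)
$s{\left(-4,11 \right)} 374 = 64 \cdot 374 = 23936$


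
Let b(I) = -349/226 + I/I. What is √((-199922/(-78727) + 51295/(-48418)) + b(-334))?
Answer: √43403545622183138793313/215366919559 ≈ 0.96735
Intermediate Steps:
b(I) = -123/226 (b(I) = -349*1/226 + 1 = -349/226 + 1 = -123/226)
√((-199922/(-78727) + 51295/(-48418)) + b(-334)) = √((-199922/(-78727) + 51295/(-48418)) - 123/226) = √((-199922*(-1/78727) + 51295*(-1/48418)) - 123/226) = √((199922/78727 - 51295/48418) - 123/226) = √(5641521931/3811803886 - 123/226) = √(201533019607/215366919559) = √43403545622183138793313/215366919559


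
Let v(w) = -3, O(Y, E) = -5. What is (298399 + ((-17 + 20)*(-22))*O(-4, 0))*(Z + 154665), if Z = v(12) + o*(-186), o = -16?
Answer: 47091042102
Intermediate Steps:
Z = 2973 (Z = -3 - 16*(-186) = -3 + 2976 = 2973)
(298399 + ((-17 + 20)*(-22))*O(-4, 0))*(Z + 154665) = (298399 + ((-17 + 20)*(-22))*(-5))*(2973 + 154665) = (298399 + (3*(-22))*(-5))*157638 = (298399 - 66*(-5))*157638 = (298399 + 330)*157638 = 298729*157638 = 47091042102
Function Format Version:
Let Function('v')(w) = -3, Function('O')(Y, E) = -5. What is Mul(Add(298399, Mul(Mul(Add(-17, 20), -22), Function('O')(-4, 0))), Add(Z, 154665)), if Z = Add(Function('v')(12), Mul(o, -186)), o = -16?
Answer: 47091042102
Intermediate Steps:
Z = 2973 (Z = Add(-3, Mul(-16, -186)) = Add(-3, 2976) = 2973)
Mul(Add(298399, Mul(Mul(Add(-17, 20), -22), Function('O')(-4, 0))), Add(Z, 154665)) = Mul(Add(298399, Mul(Mul(Add(-17, 20), -22), -5)), Add(2973, 154665)) = Mul(Add(298399, Mul(Mul(3, -22), -5)), 157638) = Mul(Add(298399, Mul(-66, -5)), 157638) = Mul(Add(298399, 330), 157638) = Mul(298729, 157638) = 47091042102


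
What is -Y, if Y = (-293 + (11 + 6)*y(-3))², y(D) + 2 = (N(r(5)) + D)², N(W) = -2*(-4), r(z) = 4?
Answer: -9604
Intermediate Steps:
N(W) = 8
y(D) = -2 + (8 + D)²
Y = 9604 (Y = (-293 + (11 + 6)*(-2 + (8 - 3)²))² = (-293 + 17*(-2 + 5²))² = (-293 + 17*(-2 + 25))² = (-293 + 17*23)² = (-293 + 391)² = 98² = 9604)
-Y = -1*9604 = -9604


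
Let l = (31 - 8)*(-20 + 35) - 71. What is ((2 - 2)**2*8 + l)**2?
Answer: 75076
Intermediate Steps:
l = 274 (l = 23*15 - 71 = 345 - 71 = 274)
((2 - 2)**2*8 + l)**2 = ((2 - 2)**2*8 + 274)**2 = (0**2*8 + 274)**2 = (0*8 + 274)**2 = (0 + 274)**2 = 274**2 = 75076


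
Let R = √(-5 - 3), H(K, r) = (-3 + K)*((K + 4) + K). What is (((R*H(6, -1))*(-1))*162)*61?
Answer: -948672*I*√2 ≈ -1.3416e+6*I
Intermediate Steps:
H(K, r) = (-3 + K)*(4 + 2*K) (H(K, r) = (-3 + K)*((4 + K) + K) = (-3 + K)*(4 + 2*K))
R = 2*I*√2 (R = √(-8) = 2*I*√2 ≈ 2.8284*I)
(((R*H(6, -1))*(-1))*162)*61 = ((((2*I*√2)*(-12 - 2*6 + 2*6²))*(-1))*162)*61 = ((((2*I*√2)*(-12 - 12 + 2*36))*(-1))*162)*61 = ((((2*I*√2)*(-12 - 12 + 72))*(-1))*162)*61 = ((((2*I*√2)*48)*(-1))*162)*61 = (((96*I*√2)*(-1))*162)*61 = (-96*I*√2*162)*61 = -15552*I*√2*61 = -948672*I*√2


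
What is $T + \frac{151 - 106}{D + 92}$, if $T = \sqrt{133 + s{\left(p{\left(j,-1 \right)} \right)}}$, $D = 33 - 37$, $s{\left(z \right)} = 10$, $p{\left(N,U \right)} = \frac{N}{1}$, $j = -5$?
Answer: $\frac{45}{88} + \sqrt{143} \approx 12.47$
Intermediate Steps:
$p{\left(N,U \right)} = N$ ($p{\left(N,U \right)} = N 1 = N$)
$D = -4$
$T = \sqrt{143}$ ($T = \sqrt{133 + 10} = \sqrt{143} \approx 11.958$)
$T + \frac{151 - 106}{D + 92} = \sqrt{143} + \frac{151 - 106}{-4 + 92} = \sqrt{143} + \frac{45}{88} = \frac{45}{88} + \sqrt{143}$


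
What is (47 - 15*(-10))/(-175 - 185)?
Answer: -197/360 ≈ -0.54722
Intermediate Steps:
(47 - 15*(-10))/(-175 - 185) = (47 + 150)/(-360) = 197*(-1/360) = -197/360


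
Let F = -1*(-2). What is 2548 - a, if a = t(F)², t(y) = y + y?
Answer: 2532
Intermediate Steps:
F = 2
t(y) = 2*y
a = 16 (a = (2*2)² = 4² = 16)
2548 - a = 2548 - 1*16 = 2548 - 16 = 2532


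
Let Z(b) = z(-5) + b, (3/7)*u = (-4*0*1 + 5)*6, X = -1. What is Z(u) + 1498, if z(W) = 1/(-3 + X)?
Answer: 6271/4 ≈ 1567.8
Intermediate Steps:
u = 70 (u = 7*((-4*0*1 + 5)*6)/3 = 7*((0*1 + 5)*6)/3 = 7*((0 + 5)*6)/3 = 7*(5*6)/3 = (7/3)*30 = 70)
z(W) = -¼ (z(W) = 1/(-3 - 1) = 1/(-4) = -¼)
Z(b) = -¼ + b
Z(u) + 1498 = (-¼ + 70) + 1498 = 279/4 + 1498 = 6271/4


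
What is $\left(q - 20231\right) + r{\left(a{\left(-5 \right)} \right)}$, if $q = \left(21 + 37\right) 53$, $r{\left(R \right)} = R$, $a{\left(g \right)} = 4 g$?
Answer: $-17177$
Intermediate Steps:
$q = 3074$ ($q = 58 \cdot 53 = 3074$)
$\left(q - 20231\right) + r{\left(a{\left(-5 \right)} \right)} = \left(3074 - 20231\right) + 4 \left(-5\right) = -17157 - 20 = -17177$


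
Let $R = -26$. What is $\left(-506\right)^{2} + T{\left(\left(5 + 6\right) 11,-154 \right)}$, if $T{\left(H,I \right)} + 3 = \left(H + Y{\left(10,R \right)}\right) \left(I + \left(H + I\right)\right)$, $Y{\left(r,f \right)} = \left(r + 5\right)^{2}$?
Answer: $191331$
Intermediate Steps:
$Y{\left(r,f \right)} = \left(5 + r\right)^{2}$
$T{\left(H,I \right)} = -3 + \left(225 + H\right) \left(H + 2 I\right)$ ($T{\left(H,I \right)} = -3 + \left(H + \left(5 + 10\right)^{2}\right) \left(I + \left(H + I\right)\right) = -3 + \left(H + 15^{2}\right) \left(H + 2 I\right) = -3 + \left(H + 225\right) \left(H + 2 I\right) = -3 + \left(225 + H\right) \left(H + 2 I\right)$)
$\left(-506\right)^{2} + T{\left(\left(5 + 6\right) 11,-154 \right)} = \left(-506\right)^{2} + \left(-3 + \left(\left(5 + 6\right) 11\right)^{2} + 225 \left(5 + 6\right) 11 + 450 \left(-154\right) + 2 \left(5 + 6\right) 11 \left(-154\right)\right) = 256036 + \left(-3 + \left(11 \cdot 11\right)^{2} + 225 \cdot 11 \cdot 11 - 69300 + 2 \cdot 11 \cdot 11 \left(-154\right)\right) = 256036 + \left(-3 + 121^{2} + 225 \cdot 121 - 69300 + 2 \cdot 121 \left(-154\right)\right) = 256036 - 64705 = 191331$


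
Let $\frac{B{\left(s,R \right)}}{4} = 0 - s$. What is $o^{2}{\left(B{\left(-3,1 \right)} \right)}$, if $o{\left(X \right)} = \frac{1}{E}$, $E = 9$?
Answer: $\frac{1}{81} \approx 0.012346$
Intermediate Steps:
$B{\left(s,R \right)} = - 4 s$ ($B{\left(s,R \right)} = 4 \left(0 - s\right) = 4 \left(- s\right) = - 4 s$)
$o{\left(X \right)} = \frac{1}{9}$
$o^{2}{\left(B{\left(-3,1 \right)} \right)} = \left(\frac{1}{9}\right)^{2} = \frac{1}{81}$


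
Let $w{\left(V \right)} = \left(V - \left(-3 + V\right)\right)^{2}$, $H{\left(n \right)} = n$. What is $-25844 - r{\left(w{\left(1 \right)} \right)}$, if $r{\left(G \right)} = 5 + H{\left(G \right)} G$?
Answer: $-25930$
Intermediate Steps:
$w{\left(V \right)} = 9$ ($w{\left(V \right)} = 3^{2} = 9$)
$r{\left(G \right)} = 5 + G^{2}$ ($r{\left(G \right)} = 5 + G G = 5 + G^{2}$)
$-25844 - r{\left(w{\left(1 \right)} \right)} = -25844 - \left(5 + 9^{2}\right) = -25844 - \left(5 + 81\right) = -25844 - 86 = -25930$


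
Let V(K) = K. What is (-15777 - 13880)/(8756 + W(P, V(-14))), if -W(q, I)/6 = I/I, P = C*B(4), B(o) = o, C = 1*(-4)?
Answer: -29657/8750 ≈ -3.3894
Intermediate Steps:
C = -4
P = -16 (P = -4*4 = -16)
W(q, I) = -6 (W(q, I) = -6*I/I = -6*1 = -6)
(-15777 - 13880)/(8756 + W(P, V(-14))) = (-15777 - 13880)/(8756 - 6) = -29657/8750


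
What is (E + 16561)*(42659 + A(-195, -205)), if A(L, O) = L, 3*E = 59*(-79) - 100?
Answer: 635855936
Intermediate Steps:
E = -1587 (E = (59*(-79) - 100)/3 = (-4661 - 100)/3 = (⅓)*(-4761) = -1587)
(E + 16561)*(42659 + A(-195, -205)) = (-1587 + 16561)*(42659 - 195) = 14974*42464 = 635855936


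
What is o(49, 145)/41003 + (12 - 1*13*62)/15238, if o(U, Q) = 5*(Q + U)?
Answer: -8887761/312401857 ≈ -0.028450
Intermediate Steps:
o(U, Q) = 5*Q + 5*U
o(49, 145)/41003 + (12 - 1*13*62)/15238 = (5*145 + 5*49)/41003 + (12 - 1*13*62)/15238 = (725 + 245)*(1/41003) + (12 - 13*62)*(1/15238) = 970*(1/41003) + (12 - 806)*(1/15238) = 970/41003 - 794*1/15238 = 970/41003 - 397/7619 = -8887761/312401857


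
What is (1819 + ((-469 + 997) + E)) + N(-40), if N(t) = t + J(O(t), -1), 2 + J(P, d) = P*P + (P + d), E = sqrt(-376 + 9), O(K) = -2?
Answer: 2306 + I*sqrt(367) ≈ 2306.0 + 19.157*I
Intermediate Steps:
E = I*sqrt(367) (E = sqrt(-367) = I*sqrt(367) ≈ 19.157*I)
J(P, d) = -2 + P + d + P**2 (J(P, d) = -2 + (P*P + (P + d)) = -2 + (P**2 + (P + d)) = -2 + (P + d + P**2) = -2 + P + d + P**2)
N(t) = -1 + t (N(t) = t + (-2 - 2 - 1 + (-2)**2) = t + (-2 - 2 - 1 + 4) = t - 1 = -1 + t)
(1819 + ((-469 + 997) + E)) + N(-40) = (1819 + ((-469 + 997) + I*sqrt(367))) + (-1 - 40) = (1819 + (528 + I*sqrt(367))) - 41 = (2347 + I*sqrt(367)) - 41 = 2306 + I*sqrt(367)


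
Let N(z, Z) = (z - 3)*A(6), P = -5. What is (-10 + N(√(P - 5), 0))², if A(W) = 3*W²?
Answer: -5084 - 72144*I*√10 ≈ -5084.0 - 2.2814e+5*I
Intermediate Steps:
N(z, Z) = -324 + 108*z (N(z, Z) = (z - 3)*(3*6²) = (-3 + z)*(3*36) = (-3 + z)*108 = -324 + 108*z)
(-10 + N(√(P - 5), 0))² = (-10 + (-324 + 108*√(-5 - 5)))² = (-10 + (-324 + 108*√(-10)))² = (-10 + (-324 + 108*(I*√10)))² = (-10 + (-324 + 108*I*√10))² = (-334 + 108*I*√10)²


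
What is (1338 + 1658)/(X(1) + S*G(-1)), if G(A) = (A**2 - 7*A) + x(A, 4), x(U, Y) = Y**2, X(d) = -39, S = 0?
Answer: -2996/39 ≈ -76.821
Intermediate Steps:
G(A) = 16 + A**2 - 7*A (G(A) = (A**2 - 7*A) + 4**2 = (A**2 - 7*A) + 16 = 16 + A**2 - 7*A)
(1338 + 1658)/(X(1) + S*G(-1)) = (1338 + 1658)/(-39 + 0*(16 + (-1)**2 - 7*(-1))) = 2996/(-39 + 0*(16 + 1 + 7)) = 2996/(-39 + 0*24) = 2996/(-39 + 0) = 2996/(-39) = 2996*(-1/39) = -2996/39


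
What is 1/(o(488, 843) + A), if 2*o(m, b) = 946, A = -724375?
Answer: -1/723902 ≈ -1.3814e-6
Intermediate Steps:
o(m, b) = 473 (o(m, b) = (1/2)*946 = 473)
1/(o(488, 843) + A) = 1/(473 - 724375) = 1/(-723902) = -1/723902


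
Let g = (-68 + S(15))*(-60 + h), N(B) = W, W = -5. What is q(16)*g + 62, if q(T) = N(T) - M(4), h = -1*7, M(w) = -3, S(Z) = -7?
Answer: -9988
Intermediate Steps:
N(B) = -5
h = -7
q(T) = -2 (q(T) = -5 - 1*(-3) = -5 + 3 = -2)
g = 5025 (g = (-68 - 7)*(-60 - 7) = -75*(-67) = 5025)
q(16)*g + 62 = -2*5025 + 62 = -10050 + 62 = -9988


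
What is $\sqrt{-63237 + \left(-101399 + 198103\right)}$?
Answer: $7 \sqrt{683} \approx 182.94$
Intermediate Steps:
$\sqrt{-63237 + \left(-101399 + 198103\right)} = \sqrt{-63237 + 96704} = \sqrt{33467} = 7 \sqrt{683}$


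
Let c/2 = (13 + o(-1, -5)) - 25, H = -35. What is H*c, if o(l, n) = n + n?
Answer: 1540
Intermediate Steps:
o(l, n) = 2*n
c = -44 (c = 2*((13 + 2*(-5)) - 25) = 2*((13 - 10) - 25) = 2*(3 - 25) = 2*(-22) = -44)
H*c = -35*(-44) = 1540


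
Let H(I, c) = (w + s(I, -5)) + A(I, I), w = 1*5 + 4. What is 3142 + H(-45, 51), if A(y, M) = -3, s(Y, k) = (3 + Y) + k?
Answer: 3101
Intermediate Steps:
s(Y, k) = 3 + Y + k
w = 9 (w = 5 + 4 = 9)
H(I, c) = 4 + I (H(I, c) = (9 + (3 + I - 5)) - 3 = (9 + (-2 + I)) - 3 = (7 + I) - 3 = 4 + I)
3142 + H(-45, 51) = 3142 + (4 - 45) = 3142 - 41 = 3101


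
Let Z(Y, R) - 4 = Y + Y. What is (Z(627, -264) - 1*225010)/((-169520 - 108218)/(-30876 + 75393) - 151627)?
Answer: 9960767784/6750256897 ≈ 1.4756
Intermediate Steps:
Z(Y, R) = 4 + 2*Y (Z(Y, R) = 4 + (Y + Y) = 4 + 2*Y)
(Z(627, -264) - 1*225010)/((-169520 - 108218)/(-30876 + 75393) - 151627) = ((4 + 2*627) - 1*225010)/((-169520 - 108218)/(-30876 + 75393) - 151627) = ((4 + 1254) - 225010)/(-277738/44517 - 151627) = (1258 - 225010)/(-277738*1/44517 - 151627) = -223752/(-277738/44517 - 151627) = -223752/(-6750256897/44517) = -223752*(-44517/6750256897) = 9960767784/6750256897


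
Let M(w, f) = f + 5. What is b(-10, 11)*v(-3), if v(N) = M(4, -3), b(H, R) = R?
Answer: 22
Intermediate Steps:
M(w, f) = 5 + f
v(N) = 2 (v(N) = 5 - 3 = 2)
b(-10, 11)*v(-3) = 11*2 = 22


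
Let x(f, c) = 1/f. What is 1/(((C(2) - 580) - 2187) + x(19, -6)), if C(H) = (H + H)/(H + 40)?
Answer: -399/1103974 ≈ -0.00036142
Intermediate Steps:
C(H) = 2*H/(40 + H) (C(H) = (2*H)/(40 + H) = 2*H/(40 + H))
1/(((C(2) - 580) - 2187) + x(19, -6)) = 1/(((2*2/(40 + 2) - 580) - 2187) + 1/19) = 1/(((2*2/42 - 580) - 2187) + 1/19) = 1/(((2*2*(1/42) - 580) - 2187) + 1/19) = 1/(((2/21 - 580) - 2187) + 1/19) = 1/((-12178/21 - 2187) + 1/19) = 1/(-58105/21 + 1/19) = 1/(-1103974/399) = -399/1103974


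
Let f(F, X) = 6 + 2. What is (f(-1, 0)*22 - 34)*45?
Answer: 6390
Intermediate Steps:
f(F, X) = 8
(f(-1, 0)*22 - 34)*45 = (8*22 - 34)*45 = (176 - 34)*45 = 142*45 = 6390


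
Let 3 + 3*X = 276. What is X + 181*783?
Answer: 141814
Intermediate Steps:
X = 91 (X = -1 + (⅓)*276 = -1 + 92 = 91)
X + 181*783 = 91 + 181*783 = 91 + 141723 = 141814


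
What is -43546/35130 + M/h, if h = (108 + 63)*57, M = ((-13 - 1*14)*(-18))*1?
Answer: -7543883/6340965 ≈ -1.1897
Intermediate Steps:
M = 486 (M = ((-13 - 14)*(-18))*1 = -27*(-18)*1 = 486*1 = 486)
h = 9747 (h = 171*57 = 9747)
-43546/35130 + M/h = -43546/35130 + 486/9747 = -43546*1/35130 + 486*(1/9747) = -21773/17565 + 18/361 = -7543883/6340965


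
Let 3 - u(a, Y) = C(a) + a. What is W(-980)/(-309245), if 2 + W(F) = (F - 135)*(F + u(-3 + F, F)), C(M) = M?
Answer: 1102737/309245 ≈ 3.5659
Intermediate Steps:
u(a, Y) = 3 - 2*a (u(a, Y) = 3 - (a + a) = 3 - 2*a)
W(F) = -2 + (-135 + F)*(9 - F) (W(F) = -2 + (F - 135)*(F + (3 - 2*(-3 + F))) = -2 + (-135 + F)*(F + (3 + (6 - 2*F))) = -2 + (-135 + F)*(F + (9 - 2*F)) = -2 + (-135 + F)*(9 - F))
W(-980)/(-309245) = (-1217 - 1*(-980)² + 144*(-980))/(-309245) = (-1217 - 1*960400 - 141120)*(-1/309245) = (-1217 - 960400 - 141120)*(-1/309245) = -1102737*(-1/309245) = 1102737/309245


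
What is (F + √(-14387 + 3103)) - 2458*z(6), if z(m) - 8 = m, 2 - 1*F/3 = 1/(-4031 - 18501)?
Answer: -775235989/22532 + 2*I*√2821 ≈ -34406.0 + 106.23*I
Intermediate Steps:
F = 135195/22532 (F = 6 - 3/(-4031 - 18501) = 6 - 3/(-22532) = 6 - 3*(-1/22532) = 6 + 3/22532 = 135195/22532 ≈ 6.0001)
z(m) = 8 + m
(F + √(-14387 + 3103)) - 2458*z(6) = (135195/22532 + √(-14387 + 3103)) - 2458*(8 + 6) = (135195/22532 + √(-11284)) - 2458*14 = (135195/22532 + 2*I*√2821) - 34412 = -775235989/22532 + 2*I*√2821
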